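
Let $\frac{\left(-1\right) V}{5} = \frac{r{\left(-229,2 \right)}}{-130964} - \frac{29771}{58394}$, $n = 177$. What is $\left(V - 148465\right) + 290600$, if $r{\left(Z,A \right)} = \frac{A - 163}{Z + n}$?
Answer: $\frac{4037423325064495}{28405043888} \approx 1.4214 \cdot 10^{5}$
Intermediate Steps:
$r{\left(Z,A \right)} = \frac{-163 + A}{177 + Z}$ ($r{\left(Z,A \right)} = \frac{A - 163}{Z + 177} = \frac{-163 + A}{177 + Z}$)
$V = \frac{72412043615}{28405043888}$ ($V = - 5 \left(\frac{\frac{1}{177 - 229} \left(-163 + 2\right)}{-130964} - \frac{29771}{58394}\right) = - 5 \left(\frac{1}{-52} \left(-161\right) \left(- \frac{1}{130964}\right) - \frac{4253}{8342}\right) = - 5 \left(\left(- \frac{1}{52}\right) \left(-161\right) \left(- \frac{1}{130964}\right) - \frac{4253}{8342}\right) = - 5 \left(\frac{161}{52} \left(- \frac{1}{130964}\right) - \frac{4253}{8342}\right) = - 5 \left(- \frac{161}{6810128} - \frac{4253}{8342}\right) = \left(-5\right) \left(- \frac{14482408723}{28405043888}\right) = \frac{72412043615}{28405043888} \approx 2.5493$)
$\left(V - 148465\right) + 290600 = \left(\frac{72412043615}{28405043888} - 148465\right) + 290600 = - \frac{4217082428788305}{28405043888} + 290600 = \frac{4037423325064495}{28405043888}$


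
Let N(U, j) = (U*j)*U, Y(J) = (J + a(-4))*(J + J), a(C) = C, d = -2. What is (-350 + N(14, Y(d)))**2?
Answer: 18957316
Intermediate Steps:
Y(J) = 2*J*(-4 + J) (Y(J) = (J - 4)*(J + J) = (-4 + J)*(2*J) = 2*J*(-4 + J))
N(U, j) = j*U**2
(-350 + N(14, Y(d)))**2 = (-350 + (2*(-2)*(-4 - 2))*14**2)**2 = (-350 + (2*(-2)*(-6))*196)**2 = (-350 + 24*196)**2 = (-350 + 4704)**2 = 4354**2 = 18957316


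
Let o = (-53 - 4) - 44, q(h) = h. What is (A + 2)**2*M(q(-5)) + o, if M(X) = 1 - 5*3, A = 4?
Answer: -605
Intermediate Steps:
o = -101 (o = -57 - 44 = -101)
M(X) = -14 (M(X) = 1 - 15 = -14)
(A + 2)**2*M(q(-5)) + o = (4 + 2)**2*(-14) - 101 = 6**2*(-14) - 101 = 36*(-14) - 101 = -504 - 101 = -605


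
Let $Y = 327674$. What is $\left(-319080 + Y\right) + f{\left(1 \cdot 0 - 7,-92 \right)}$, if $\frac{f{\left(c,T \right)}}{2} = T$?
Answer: $8410$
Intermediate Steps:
$f{\left(c,T \right)} = 2 T$
$\left(-319080 + Y\right) + f{\left(1 \cdot 0 - 7,-92 \right)} = \left(-319080 + 327674\right) + 2 \left(-92\right) = 8594 - 184 = 8410$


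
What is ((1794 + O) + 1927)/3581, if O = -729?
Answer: 2992/3581 ≈ 0.83552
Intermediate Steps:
((1794 + O) + 1927)/3581 = ((1794 - 729) + 1927)/3581 = (1065 + 1927)*(1/3581) = 2992*(1/3581) = 2992/3581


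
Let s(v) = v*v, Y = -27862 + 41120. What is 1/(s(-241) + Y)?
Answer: 1/71339 ≈ 1.4018e-5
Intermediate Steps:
Y = 13258
s(v) = v²
1/(s(-241) + Y) = 1/((-241)² + 13258) = 1/(58081 + 13258) = 1/71339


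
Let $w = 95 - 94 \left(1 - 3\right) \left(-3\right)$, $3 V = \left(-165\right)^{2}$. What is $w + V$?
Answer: $8606$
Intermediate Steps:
$V = 9075$ ($V = \frac{\left(-165\right)^{2}}{3} = \frac{1}{3} \cdot 27225 = 9075$)
$w = -469$ ($w = 95 - 94 \left(\left(-2\right) \left(-3\right)\right) = 95 - 564 = -469$)
$w + V = -469 + 9075 = 8606$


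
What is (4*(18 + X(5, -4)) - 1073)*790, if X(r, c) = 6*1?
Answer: -771830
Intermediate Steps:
X(r, c) = 6
(4*(18 + X(5, -4)) - 1073)*790 = (4*(18 + 6) - 1073)*790 = (4*24 - 1073)*790 = (96 - 1073)*790 = -977*790 = -771830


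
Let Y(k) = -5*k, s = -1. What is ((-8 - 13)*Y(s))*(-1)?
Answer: 105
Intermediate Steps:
((-8 - 13)*Y(s))*(-1) = ((-8 - 13)*(-5*(-1)))*(-1) = -21*5*(-1) = -105*(-1) = 105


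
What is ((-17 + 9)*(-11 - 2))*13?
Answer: 1352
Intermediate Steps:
((-17 + 9)*(-11 - 2))*13 = -8*(-13)*13 = 104*13 = 1352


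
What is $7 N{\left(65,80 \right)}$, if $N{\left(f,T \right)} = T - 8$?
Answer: $504$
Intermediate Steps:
$N{\left(f,T \right)} = -8 + T$ ($N{\left(f,T \right)} = T - 8 = -8 + T$)
$7 N{\left(65,80 \right)} = 7 \left(-8 + 80\right) = 7 \cdot 72 = 504$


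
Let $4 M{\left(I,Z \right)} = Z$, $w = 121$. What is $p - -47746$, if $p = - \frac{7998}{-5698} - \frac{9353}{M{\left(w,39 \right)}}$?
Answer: $\frac{5198674979}{111111} \approx 46788.0$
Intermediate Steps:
$M{\left(I,Z \right)} = \frac{Z}{4}$
$p = - \frac{106430827}{111111}$ ($p = - \frac{7998}{-5698} - \frac{9353}{\frac{1}{4} \cdot 39} = \left(-7998\right) \left(- \frac{1}{5698}\right) - \frac{9353}{\frac{39}{4}} = \frac{3999}{2849} - \frac{37412}{39} = - \frac{106430827}{111111} \approx -957.88$)
$p - -47746 = - \frac{106430827}{111111} - -47746 = - \frac{106430827}{111111} + 47746 = \frac{5198674979}{111111}$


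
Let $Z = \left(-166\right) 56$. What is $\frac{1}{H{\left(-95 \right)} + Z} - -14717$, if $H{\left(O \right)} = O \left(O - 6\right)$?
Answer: $\frac{4400384}{299} \approx 14717.0$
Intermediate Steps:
$H{\left(O \right)} = O \left(-6 + O\right)$
$Z = -9296$
$\frac{1}{H{\left(-95 \right)} + Z} - -14717 = \frac{1}{- 95 \left(-6 - 95\right) - 9296} - -14717 = \frac{1}{\left(-95\right) \left(-101\right) - 9296} + 14717 = \frac{1}{9595 - 9296} + 14717 = \frac{1}{299} + 14717 = \frac{4400384}{299}$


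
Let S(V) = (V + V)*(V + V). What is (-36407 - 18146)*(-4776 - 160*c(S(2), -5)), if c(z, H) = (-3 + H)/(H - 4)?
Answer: 2414733992/9 ≈ 2.6830e+8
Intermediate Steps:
S(V) = 4*V**2 (S(V) = (2*V)*(2*V) = 4*V**2)
c(z, H) = (-3 + H)/(-4 + H)
(-36407 - 18146)*(-4776 - 160*c(S(2), -5)) = (-36407 - 18146)*(-4776 - 160*(-3 - 5)/(-4 - 5)) = -54553*(-4776 - 160*(-8)/(-9)) = -54553*(-4776 - (-160)*(-8)/9) = -54553*(-4776 - 160*8/9) = -54553*(-4776 - 1280/9) = -54553*(-44264/9) = 2414733992/9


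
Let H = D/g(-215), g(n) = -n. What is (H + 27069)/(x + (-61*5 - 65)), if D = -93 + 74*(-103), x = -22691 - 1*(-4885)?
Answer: -145303/97696 ≈ -1.4873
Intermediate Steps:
x = -17806 (x = -22691 + 4885 = -17806)
D = -7715 (D = -93 - 7622 = -7715)
H = -1543/43 (H = -7715/((-1*(-215))) = -7715/215 = -7715*1/215 = -1543/43 ≈ -35.884)
(H + 27069)/(x + (-61*5 - 65)) = (-1543/43 + 27069)/(-17806 + (-61*5 - 65)) = 1162424/(43*(-17806 + (-305 - 65))) = 1162424/(43*(-17806 - 370)) = (1162424/43)/(-18176) = (1162424/43)*(-1/18176) = -145303/97696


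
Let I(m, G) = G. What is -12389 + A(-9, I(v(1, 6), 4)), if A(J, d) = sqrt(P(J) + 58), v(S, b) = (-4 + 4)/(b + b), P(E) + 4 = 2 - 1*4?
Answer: -12389 + 2*sqrt(13) ≈ -12382.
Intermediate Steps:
P(E) = -6 (P(E) = -4 + (2 - 1*4) = -4 + (2 - 4) = -4 - 2 = -6)
v(S, b) = 0 (v(S, b) = 0/((2*b)) = 0*(1/(2*b)) = 0)
A(J, d) = 2*sqrt(13) (A(J, d) = sqrt(-6 + 58) = sqrt(52) = 2*sqrt(13))
-12389 + A(-9, I(v(1, 6), 4)) = -12389 + 2*sqrt(13)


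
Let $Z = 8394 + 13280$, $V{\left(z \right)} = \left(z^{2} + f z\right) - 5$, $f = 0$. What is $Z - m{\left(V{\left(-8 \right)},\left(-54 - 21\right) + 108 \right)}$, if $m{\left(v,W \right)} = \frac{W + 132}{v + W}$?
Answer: $\frac{1993843}{92} \approx 21672.0$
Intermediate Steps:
$V{\left(z \right)} = -5 + z^{2}$ ($V{\left(z \right)} = \left(z^{2} + 0 z\right) - 5 = \left(z^{2} + 0\right) - 5 = z^{2} - 5 = -5 + z^{2}$)
$m{\left(v,W \right)} = \frac{132 + W}{W + v}$
$Z = 21674$
$Z - m{\left(V{\left(-8 \right)},\left(-54 - 21\right) + 108 \right)} = 21674 - \frac{132 + \left(\left(-54 - 21\right) + 108\right)}{\left(\left(-54 - 21\right) + 108\right) - \left(5 - \left(-8\right)^{2}\right)} = 21674 - \frac{132 + \left(\left(-54 - 21\right) + 108\right)}{\left(\left(-54 - 21\right) + 108\right) + \left(-5 + 64\right)} = 21674 - \frac{132 + \left(-75 + 108\right)}{\left(-75 + 108\right) + 59} = 21674 - \frac{132 + 33}{33 + 59} = 21674 - \frac{1}{92} \cdot 165 = 21674 - \frac{165}{92} = \frac{1993843}{92}$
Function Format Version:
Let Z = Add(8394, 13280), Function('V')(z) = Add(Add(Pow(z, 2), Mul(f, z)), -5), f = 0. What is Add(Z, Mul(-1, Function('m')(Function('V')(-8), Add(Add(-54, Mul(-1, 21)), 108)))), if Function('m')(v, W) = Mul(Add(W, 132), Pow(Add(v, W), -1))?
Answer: Rational(1993843, 92) ≈ 21672.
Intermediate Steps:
Function('V')(z) = Add(-5, Pow(z, 2)) (Function('V')(z) = Add(Add(Pow(z, 2), Mul(0, z)), -5) = Add(Add(Pow(z, 2), 0), -5) = Add(Pow(z, 2), -5) = Add(-5, Pow(z, 2)))
Function('m')(v, W) = Mul(Pow(Add(W, v), -1), Add(132, W)) (Function('m')(v, W) = Mul(Add(132, W), Pow(Add(W, v), -1)) = Mul(Pow(Add(W, v), -1), Add(132, W)))
Z = 21674
Add(Z, Mul(-1, Function('m')(Function('V')(-8), Add(Add(-54, Mul(-1, 21)), 108)))) = Add(21674, Mul(-1, Mul(Pow(Add(Add(Add(-54, Mul(-1, 21)), 108), Add(-5, Pow(-8, 2))), -1), Add(132, Add(Add(-54, Mul(-1, 21)), 108))))) = Add(21674, Mul(-1, Mul(Pow(Add(Add(Add(-54, -21), 108), Add(-5, 64)), -1), Add(132, Add(Add(-54, -21), 108))))) = Add(21674, Mul(-1, Mul(Pow(Add(Add(-75, 108), 59), -1), Add(132, Add(-75, 108))))) = Add(21674, Mul(-1, Mul(Pow(Add(33, 59), -1), Add(132, 33)))) = Add(21674, Mul(-1, Mul(Pow(92, -1), 165))) = Add(21674, Mul(-1, Mul(Rational(1, 92), 165))) = Add(21674, Mul(-1, Rational(165, 92))) = Add(21674, Rational(-165, 92)) = Rational(1993843, 92)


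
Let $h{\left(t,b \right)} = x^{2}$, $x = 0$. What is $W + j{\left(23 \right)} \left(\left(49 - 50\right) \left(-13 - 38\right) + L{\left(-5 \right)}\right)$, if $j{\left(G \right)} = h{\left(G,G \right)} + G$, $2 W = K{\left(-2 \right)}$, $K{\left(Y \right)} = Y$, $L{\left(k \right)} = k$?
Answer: $1057$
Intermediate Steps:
$W = -1$ ($W = \frac{1}{2} \left(-2\right) = -1$)
$h{\left(t,b \right)} = 0$ ($h{\left(t,b \right)} = 0^{2} = 0$)
$j{\left(G \right)} = G$ ($j{\left(G \right)} = 0 + G = G$)
$W + j{\left(23 \right)} \left(\left(49 - 50\right) \left(-13 - 38\right) + L{\left(-5 \right)}\right) = -1 + 23 \left(\left(49 - 50\right) \left(-13 - 38\right) - 5\right) = -1 + 23 \left(\left(-1\right) \left(-51\right) - 5\right) = -1 + 23 \left(51 - 5\right) = -1 + 23 \cdot 46 = -1 + 1058 = 1057$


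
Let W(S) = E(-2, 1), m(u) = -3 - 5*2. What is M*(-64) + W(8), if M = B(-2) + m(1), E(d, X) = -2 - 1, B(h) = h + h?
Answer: 1085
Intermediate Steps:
B(h) = 2*h
E(d, X) = -3
m(u) = -13 (m(u) = -3 - 10 = -13)
W(S) = -3
M = -17 (M = 2*(-2) - 13 = -4 - 13 = -17)
M*(-64) + W(8) = -17*(-64) - 3 = 1088 - 3 = 1085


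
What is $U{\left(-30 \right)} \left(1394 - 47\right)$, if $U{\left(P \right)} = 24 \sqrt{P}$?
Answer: $32328 i \sqrt{30} \approx 1.7707 \cdot 10^{5} i$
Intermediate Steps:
$U{\left(-30 \right)} \left(1394 - 47\right) = 24 \sqrt{-30} \left(1394 - 47\right) = 24 i \sqrt{30} \cdot 1347 = 32328 i \sqrt{30}$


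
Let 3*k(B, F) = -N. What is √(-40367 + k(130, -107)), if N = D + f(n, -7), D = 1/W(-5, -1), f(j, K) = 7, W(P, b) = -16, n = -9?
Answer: 23*I*√1221/4 ≈ 200.92*I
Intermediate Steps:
D = -1/16 (D = 1/(-16) = -1/16 ≈ -0.062500)
N = 111/16 (N = -1/16 + 7 = 111/16 ≈ 6.9375)
k(B, F) = -37/16 (k(B, F) = (-1*111/16)/3 = (⅓)*(-111/16) = -37/16)
√(-40367 + k(130, -107)) = √(-40367 - 37/16) = √(-645909/16) = 23*I*√1221/4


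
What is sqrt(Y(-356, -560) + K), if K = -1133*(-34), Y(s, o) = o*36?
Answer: sqrt(18362) ≈ 135.51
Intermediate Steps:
Y(s, o) = 36*o
K = 38522
sqrt(Y(-356, -560) + K) = sqrt(36*(-560) + 38522) = sqrt(-20160 + 38522) = sqrt(18362)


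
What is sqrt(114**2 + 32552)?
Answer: 2*sqrt(11387) ≈ 213.42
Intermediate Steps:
sqrt(114**2 + 32552) = sqrt(12996 + 32552) = sqrt(45548) = 2*sqrt(11387)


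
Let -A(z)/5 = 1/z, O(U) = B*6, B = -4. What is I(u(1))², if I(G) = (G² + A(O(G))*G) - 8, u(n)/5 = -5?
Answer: 215590489/576 ≈ 3.7429e+5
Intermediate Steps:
u(n) = -25 (u(n) = 5*(-5) = -25)
O(U) = -24 (O(U) = -4*6 = -24)
A(z) = -5/z
I(G) = -8 + G² + 5*G/24 (I(G) = (G² + (-5/(-24))*G) - 8 = (G² + (-5*(-1/24))*G) - 8 = (G² + 5*G/24) - 8 = -8 + G² + 5*G/24)
I(u(1))² = (-8 + (-25)² + (5/24)*(-25))² = (-8 + 625 - 125/24)² = (14683/24)² = 215590489/576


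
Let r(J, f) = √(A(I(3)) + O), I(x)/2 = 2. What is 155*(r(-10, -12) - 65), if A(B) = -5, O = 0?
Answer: -10075 + 155*I*√5 ≈ -10075.0 + 346.59*I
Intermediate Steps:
I(x) = 4 (I(x) = 2*2 = 4)
r(J, f) = I*√5 (r(J, f) = √(-5 + 0) = √(-5) = I*√5)
155*(r(-10, -12) - 65) = 155*(I*√5 - 65) = 155*(-65 + I*√5) = -10075 + 155*I*√5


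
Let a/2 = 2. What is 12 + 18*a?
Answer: 84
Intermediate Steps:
a = 4 (a = 2*2 = 4)
12 + 18*a = 12 + 18*4 = 12 + 72 = 84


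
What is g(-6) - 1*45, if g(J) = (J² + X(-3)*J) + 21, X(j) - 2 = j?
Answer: 18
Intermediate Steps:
X(j) = 2 + j
g(J) = 21 + J² - J (g(J) = (J² + (2 - 3)*J) + 21 = (J² - J) + 21 = 21 + J² - J)
g(-6) - 1*45 = (21 + (-6)² - 1*(-6)) - 1*45 = (21 + 36 + 6) - 45 = 63 - 45 = 18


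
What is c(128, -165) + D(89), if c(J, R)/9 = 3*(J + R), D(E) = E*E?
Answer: 6922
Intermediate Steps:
D(E) = E**2
c(J, R) = 27*J + 27*R (c(J, R) = 9*(3*(J + R)) = 9*(3*J + 3*R) = 27*J + 27*R)
c(128, -165) + D(89) = (27*128 + 27*(-165)) + 89**2 = (3456 - 4455) + 7921 = -999 + 7921 = 6922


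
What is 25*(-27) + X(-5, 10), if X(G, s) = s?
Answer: -665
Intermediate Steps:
25*(-27) + X(-5, 10) = 25*(-27) + 10 = -675 + 10 = -665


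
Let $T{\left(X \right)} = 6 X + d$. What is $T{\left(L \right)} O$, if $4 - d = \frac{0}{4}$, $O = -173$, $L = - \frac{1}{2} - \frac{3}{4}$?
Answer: $\frac{1211}{2} \approx 605.5$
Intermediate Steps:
$L = - \frac{5}{4}$ ($L = \left(-1\right) \frac{1}{2} - \frac{3}{4} = - \frac{1}{2} - \frac{3}{4} = - \frac{5}{4} \approx -1.25$)
$d = 4$ ($d = 4 - \frac{0}{4} = 4 - 0 \cdot \frac{1}{4} = 4 - 0 = 4 + 0 = 4$)
$T{\left(X \right)} = 4 + 6 X$ ($T{\left(X \right)} = 6 X + 4 = 4 + 6 X$)
$T{\left(L \right)} O = \left(4 + 6 \left(- \frac{5}{4}\right)\right) \left(-173\right) = \left(4 - \frac{15}{2}\right) \left(-173\right) = \left(- \frac{7}{2}\right) \left(-173\right) = \frac{1211}{2}$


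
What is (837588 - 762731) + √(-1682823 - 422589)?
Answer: 74857 + 2*I*√526353 ≈ 74857.0 + 1451.0*I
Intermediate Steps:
(837588 - 762731) + √(-1682823 - 422589) = 74857 + √(-2105412) = 74857 + 2*I*√526353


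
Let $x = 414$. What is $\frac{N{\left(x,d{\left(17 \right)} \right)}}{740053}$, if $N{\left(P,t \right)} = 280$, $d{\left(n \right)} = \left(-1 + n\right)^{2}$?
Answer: $\frac{280}{740053} \approx 0.00037835$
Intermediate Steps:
$\frac{N{\left(x,d{\left(17 \right)} \right)}}{740053} = \frac{280}{740053}$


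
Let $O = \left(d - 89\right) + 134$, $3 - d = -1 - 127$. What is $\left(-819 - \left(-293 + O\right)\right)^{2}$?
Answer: $492804$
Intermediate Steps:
$d = 131$ ($d = 3 - \left(-1 - 127\right) = 3 - -128 = 3 + 128 = 131$)
$O = 176$ ($O = \left(131 - 89\right) + 134 = 42 + 134 = 176$)
$\left(-819 - \left(-293 + O\right)\right)^{2} = \left(-819 + \left(293 - 176\right)\right)^{2} = \left(-819 + 117\right)^{2} = \left(-702\right)^{2} = 492804$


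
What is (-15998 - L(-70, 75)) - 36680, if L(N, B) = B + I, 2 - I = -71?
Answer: -52826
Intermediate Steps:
I = 73 (I = 2 - 1*(-71) = 2 + 71 = 73)
L(N, B) = 73 + B (L(N, B) = B + 73 = 73 + B)
(-15998 - L(-70, 75)) - 36680 = (-15998 - (73 + 75)) - 36680 = (-15998 - 1*148) - 36680 = (-15998 - 148) - 36680 = -16146 - 36680 = -52826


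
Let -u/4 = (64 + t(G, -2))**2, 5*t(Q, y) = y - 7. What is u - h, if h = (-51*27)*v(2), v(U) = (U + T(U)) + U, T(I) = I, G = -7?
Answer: -180334/25 ≈ -7213.4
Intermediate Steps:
v(U) = 3*U (v(U) = (U + U) + U = 2*U + U = 3*U)
h = -8262 (h = (-51*27)*(3*2) = -1377*6 = -8262)
t(Q, y) = -7/5 + y/5 (t(Q, y) = (y - 7)/5 = (-7 + y)/5 = -7/5 + y/5)
u = -386884/25 (u = -4*(64 + (-7/5 + (1/5)*(-2)))**2 = -4*(64 + (-7/5 - 2/5))**2 = -4*(64 - 9/5)**2 = -4*(311/5)**2 = -4*96721/25 = -386884/25 ≈ -15475.)
u - h = -386884/25 - 1*(-8262) = -386884/25 + 8262 = -180334/25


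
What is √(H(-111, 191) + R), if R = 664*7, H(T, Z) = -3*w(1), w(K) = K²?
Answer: √4645 ≈ 68.154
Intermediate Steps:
H(T, Z) = -3 (H(T, Z) = -3*1² = -3*1 = -3)
R = 4648
√(H(-111, 191) + R) = √(-3 + 4648) = √4645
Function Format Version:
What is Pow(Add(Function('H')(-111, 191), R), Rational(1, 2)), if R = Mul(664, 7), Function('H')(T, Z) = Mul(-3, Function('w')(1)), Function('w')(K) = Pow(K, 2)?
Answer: Pow(4645, Rational(1, 2)) ≈ 68.154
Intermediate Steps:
Function('H')(T, Z) = -3 (Function('H')(T, Z) = Mul(-3, Pow(1, 2)) = Mul(-3, 1) = -3)
R = 4648
Pow(Add(Function('H')(-111, 191), R), Rational(1, 2)) = Pow(Add(-3, 4648), Rational(1, 2)) = Pow(4645, Rational(1, 2))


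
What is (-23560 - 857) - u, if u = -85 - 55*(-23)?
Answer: -25597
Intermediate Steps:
u = 1180 (u = -85 + 1265 = 1180)
(-23560 - 857) - u = (-23560 - 857) - 1*1180 = -24417 - 1180 = -25597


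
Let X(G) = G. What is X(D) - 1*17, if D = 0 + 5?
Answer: -12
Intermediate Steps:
D = 5
X(D) - 1*17 = 5 - 1*17 = 5 - 17 = -12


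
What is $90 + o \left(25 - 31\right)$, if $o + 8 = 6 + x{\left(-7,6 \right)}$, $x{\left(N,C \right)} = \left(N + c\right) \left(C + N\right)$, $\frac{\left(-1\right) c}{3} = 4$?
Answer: $-12$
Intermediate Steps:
$c = -12$ ($c = \left(-3\right) 4 = -12$)
$x{\left(N,C \right)} = \left(-12 + N\right) \left(C + N\right)$ ($x{\left(N,C \right)} = \left(N - 12\right) \left(C + N\right) = \left(-12 + N\right) \left(C + N\right)$)
$o = 17$ ($o = -8 + \left(6 + \left(\left(-7\right)^{2} - 72 - -84 + 6 \left(-7\right)\right)\right) = -8 + \left(6 + \left(49 - 72 + 84 - 42\right)\right) = -8 + \left(6 + 19\right) = -8 + 25 = 17$)
$90 + o \left(25 - 31\right) = 90 + 17 \left(25 - 31\right) = 90 + 17 \left(-6\right) = 90 - 102 = -12$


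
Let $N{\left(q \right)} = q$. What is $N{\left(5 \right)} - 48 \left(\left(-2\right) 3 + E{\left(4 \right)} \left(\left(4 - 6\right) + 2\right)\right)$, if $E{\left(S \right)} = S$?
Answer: $293$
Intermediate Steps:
$N{\left(5 \right)} - 48 \left(\left(-2\right) 3 + E{\left(4 \right)} \left(\left(4 - 6\right) + 2\right)\right) = 5 - 48 \left(\left(-2\right) 3 + 4 \left(\left(4 - 6\right) + 2\right)\right) = 5 - 48 \left(-6 + 4 \left(\left(4 - 6\right) + 2\right)\right) = 5 - 48 \left(-6 + 4 \left(-2 + 2\right)\right) = 5 - 48 \left(-6 + 4 \cdot 0\right) = 5 - 48 \left(-6 + 0\right) = 5 - -288 = 5 + 288 = 293$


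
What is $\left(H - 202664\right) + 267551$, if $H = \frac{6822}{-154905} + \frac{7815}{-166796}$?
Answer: $\frac{24297358621017}{374457020} \approx 64887.0$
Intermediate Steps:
$H = - \frac{34035723}{374457020}$ ($H = 6822 \left(- \frac{1}{154905}\right) + 7815 \left(- \frac{1}{166796}\right) = - \frac{2274}{51635} - \frac{7815}{166796} = - \frac{34035723}{374457020} \approx -0.090894$)
$\left(H - 202664\right) + 267551 = \left(- \frac{34035723}{374457020} - 202664\right) + 267551 = - \frac{75888991537003}{374457020} + 267551 = \frac{24297358621017}{374457020}$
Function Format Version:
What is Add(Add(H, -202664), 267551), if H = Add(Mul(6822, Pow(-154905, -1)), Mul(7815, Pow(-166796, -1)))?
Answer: Rational(24297358621017, 374457020) ≈ 64887.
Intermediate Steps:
H = Rational(-34035723, 374457020) (H = Add(Mul(6822, Rational(-1, 154905)), Mul(7815, Rational(-1, 166796))) = Add(Rational(-2274, 51635), Rational(-7815, 166796)) = Rational(-34035723, 374457020) ≈ -0.090894)
Add(Add(H, -202664), 267551) = Add(Add(Rational(-34035723, 374457020), -202664), 267551) = Add(Rational(-75888991537003, 374457020), 267551) = Rational(24297358621017, 374457020)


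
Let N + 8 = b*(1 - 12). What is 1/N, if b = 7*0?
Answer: -⅛ ≈ -0.12500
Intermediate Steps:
b = 0
N = -8 (N = -8 + 0*(1 - 12) = -8 + 0*(-11) = -8 + 0 = -8)
1/N = 1/(-8) = -⅛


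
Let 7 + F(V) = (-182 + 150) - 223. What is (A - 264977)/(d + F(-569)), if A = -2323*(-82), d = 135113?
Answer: -74491/134851 ≈ -0.55239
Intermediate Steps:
A = 190486
F(V) = -262 (F(V) = -7 + ((-182 + 150) - 223) = -7 + (-32 - 223) = -7 - 255 = -262)
(A - 264977)/(d + F(-569)) = (190486 - 264977)/(135113 - 262) = -74491/134851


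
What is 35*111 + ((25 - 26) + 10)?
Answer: 3894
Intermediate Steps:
35*111 + ((25 - 26) + 10) = 3885 + (-1 + 10) = 3885 + 9 = 3894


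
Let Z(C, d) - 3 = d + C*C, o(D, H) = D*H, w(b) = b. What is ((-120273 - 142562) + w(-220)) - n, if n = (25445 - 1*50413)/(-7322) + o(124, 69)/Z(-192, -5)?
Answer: -2535730894481/9639413 ≈ -2.6306e+5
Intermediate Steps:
Z(C, d) = 3 + d + C² (Z(C, d) = 3 + (d + C*C) = 3 + (d + C²) = 3 + d + C²)
n = 35107766/9639413 (n = (25445 - 1*50413)/(-7322) + (124*69)/(3 - 5 + (-192)²) = (25445 - 50413)*(-1/7322) + 8556/(3 - 5 + 36864) = -24968*(-1/7322) + 8556/36862 = 12484/3661 + 8556*(1/36862) = 12484/3661 + 4278/18431 = 35107766/9639413 ≈ 3.6421)
((-120273 - 142562) + w(-220)) - n = ((-120273 - 142562) - 220) - 1*35107766/9639413 = (-262835 - 220) - 35107766/9639413 = -263055 - 35107766/9639413 = -2535730894481/9639413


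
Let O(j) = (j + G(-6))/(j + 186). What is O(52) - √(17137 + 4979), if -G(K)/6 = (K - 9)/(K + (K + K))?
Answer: 47/238 - 2*√5529 ≈ -148.52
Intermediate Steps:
G(K) = -2*(-9 + K)/K (G(K) = -6*(K - 9)/(K + (K + K)) = -6*(-9 + K)/(K + 2*K) = -6*(-9 + K)/(3*K) = -6*(-9 + K)*1/(3*K) = -2*(-9 + K)/K)
O(j) = (-5 + j)/(186 + j) (O(j) = (j + (-2 + 18/(-6)))/(j + 186) = (j + (-2 + 18*(-⅙)))/(186 + j) = (j + (-2 - 3))/(186 + j) = (j - 5)/(186 + j) = (-5 + j)/(186 + j))
O(52) - √(17137 + 4979) = (-5 + 52)/(186 + 52) - √(17137 + 4979) = 47/238 - √22116 = (1/238)*47 - 2*√5529 = 47/238 - 2*√5529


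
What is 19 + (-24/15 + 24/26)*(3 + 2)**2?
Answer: 27/13 ≈ 2.0769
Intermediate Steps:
19 + (-24/15 + 24/26)*(3 + 2)**2 = 19 + (-24*1/15 + 24*(1/26))*5**2 = 19 + (-8/5 + 12/13)*25 = 19 - 44/65*25 = 19 - 220/13 = 27/13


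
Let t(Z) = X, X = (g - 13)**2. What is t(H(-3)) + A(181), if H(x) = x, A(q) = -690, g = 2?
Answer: -569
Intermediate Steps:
X = 121 (X = (2 - 13)**2 = (-11)**2 = 121)
t(Z) = 121
t(H(-3)) + A(181) = 121 - 690 = -569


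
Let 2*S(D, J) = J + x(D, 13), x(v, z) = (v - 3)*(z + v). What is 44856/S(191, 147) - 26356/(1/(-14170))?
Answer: 4792670215064/12833 ≈ 3.7346e+8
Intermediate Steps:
x(v, z) = (-3 + v)*(v + z)
S(D, J) = -39/2 + J/2 + D²/2 + 5*D (S(D, J) = (J + (D² - 3*D - 3*13 + D*13))/2 = (J + (D² - 3*D - 39 + 13*D))/2 = (J + (-39 + D² + 10*D))/2 = (-39 + J + D² + 10*D)/2 = -39/2 + J/2 + D²/2 + 5*D)
44856/S(191, 147) - 26356/(1/(-14170)) = 44856/(-39/2 + (½)*147 + (½)*191² + 5*191) - 26356/(1/(-14170)) = 44856/(-39/2 + 147/2 + (½)*36481 + 955) - 26356/(-1/14170) = 44856/(-39/2 + 147/2 + 36481/2 + 955) - 26356*(-14170) = 44856/(38499/2) + 373464520 = 44856*(2/38499) + 373464520 = 29904/12833 + 373464520 = 4792670215064/12833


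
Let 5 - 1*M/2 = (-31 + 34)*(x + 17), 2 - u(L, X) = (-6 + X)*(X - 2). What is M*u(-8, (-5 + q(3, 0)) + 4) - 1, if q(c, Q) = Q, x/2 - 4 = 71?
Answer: 18847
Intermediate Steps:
x = 150 (x = 8 + 2*71 = 8 + 142 = 150)
u(L, X) = 2 - (-6 + X)*(-2 + X) (u(L, X) = 2 - (-6 + X)*(X - 2) = 2 - (-6 + X)*(-2 + X))
M = -992 (M = 10 - 2*(-31 + 34)*(150 + 17) = 10 - 6*167 = 10 - 2*501 = 10 - 1002 = -992)
M*u(-8, (-5 + q(3, 0)) + 4) - 1 = -992*(-10 - ((-5 + 0) + 4)² + 8*((-5 + 0) + 4)) - 1 = -992*(-10 - (-5 + 4)² + 8*(-5 + 4)) - 1 = -992*(-10 - 1*(-1)² + 8*(-1)) - 1 = -992*(-10 - 1*1 - 8) - 1 = -992*(-10 - 1 - 8) - 1 = -992*(-19) - 1 = 18848 - 1 = 18847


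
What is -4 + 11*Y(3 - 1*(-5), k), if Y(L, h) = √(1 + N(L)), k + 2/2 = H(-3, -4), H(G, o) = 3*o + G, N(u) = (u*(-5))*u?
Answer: -4 + 11*I*√319 ≈ -4.0 + 196.47*I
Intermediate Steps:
N(u) = -5*u² (N(u) = (-5*u)*u = -5*u²)
H(G, o) = G + 3*o
k = -16 (k = -1 + (-3 + 3*(-4)) = -1 + (-3 - 12) = -1 - 15 = -16)
Y(L, h) = √(1 - 5*L²)
-4 + 11*Y(3 - 1*(-5), k) = -4 + 11*√(1 - 5*(3 - 1*(-5))²) = -4 + 11*√(1 - 5*(3 + 5)²) = -4 + 11*√(1 - 5*8²) = -4 + 11*√(1 - 5*64) = -4 + 11*√(1 - 320) = -4 + 11*√(-319) = -4 + 11*(I*√319) = -4 + 11*I*√319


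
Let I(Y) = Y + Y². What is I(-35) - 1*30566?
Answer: -29376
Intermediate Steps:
I(-35) - 1*30566 = -35*(1 - 35) - 1*30566 = -35*(-34) - 30566 = 1190 - 30566 = -29376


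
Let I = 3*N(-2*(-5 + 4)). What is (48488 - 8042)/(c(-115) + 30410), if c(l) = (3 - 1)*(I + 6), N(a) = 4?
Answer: 20223/15223 ≈ 1.3285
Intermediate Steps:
I = 12 (I = 3*4 = 12)
c(l) = 36 (c(l) = (3 - 1)*(12 + 6) = 2*18 = 36)
(48488 - 8042)/(c(-115) + 30410) = (48488 - 8042)/(36 + 30410) = 40446/30446 = 40446*(1/30446) = 20223/15223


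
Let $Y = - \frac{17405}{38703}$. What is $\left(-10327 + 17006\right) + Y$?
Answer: $\frac{258479932}{38703} \approx 6678.5$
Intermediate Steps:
$Y = - \frac{17405}{38703}$ ($Y = \left(-17405\right) \frac{1}{38703} = - \frac{17405}{38703} \approx -0.44971$)
$\left(-10327 + 17006\right) + Y = \left(-10327 + 17006\right) - \frac{17405}{38703} = 6679 - \frac{17405}{38703} = \frac{258479932}{38703}$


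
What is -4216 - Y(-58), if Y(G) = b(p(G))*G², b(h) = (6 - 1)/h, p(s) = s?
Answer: -3926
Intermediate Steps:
b(h) = 5/h
Y(G) = 5*G (Y(G) = (5/G)*G² = 5*G)
-4216 - Y(-58) = -4216 - 5*(-58) = -4216 - 1*(-290) = -4216 + 290 = -3926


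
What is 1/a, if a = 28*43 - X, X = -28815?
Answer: 1/30019 ≈ 3.3312e-5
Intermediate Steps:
a = 30019 (a = 28*43 - 1*(-28815) = 1204 + 28815 = 30019)
1/a = 1/30019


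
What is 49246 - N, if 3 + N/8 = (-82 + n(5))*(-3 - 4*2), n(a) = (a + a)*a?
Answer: 46454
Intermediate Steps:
n(a) = 2*a² (n(a) = (2*a)*a = 2*a²)
N = 2792 (N = -24 + 8*((-82 + 2*5²)*(-3 - 4*2)) = -24 + 8*((-82 + 2*25)*(-3 - 8)) = -24 + 8*((-82 + 50)*(-11)) = -24 + 8*(-32*(-11)) = -24 + 8*352 = -24 + 2816 = 2792)
49246 - N = 49246 - 1*2792 = 49246 - 2792 = 46454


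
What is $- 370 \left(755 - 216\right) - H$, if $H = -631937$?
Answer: $432507$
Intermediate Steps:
$- 370 \left(755 - 216\right) - H = - 370 \left(755 - 216\right) - -631937 = \left(-370\right) 539 + 631937 = -199430 + 631937 = 432507$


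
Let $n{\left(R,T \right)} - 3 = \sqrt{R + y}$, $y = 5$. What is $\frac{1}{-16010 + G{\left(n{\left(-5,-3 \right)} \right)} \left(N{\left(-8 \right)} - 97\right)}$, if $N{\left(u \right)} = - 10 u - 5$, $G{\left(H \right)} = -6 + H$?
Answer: $- \frac{1}{15944} \approx -6.2719 \cdot 10^{-5}$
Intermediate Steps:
$n{\left(R,T \right)} = 3 + \sqrt{5 + R}$ ($n{\left(R,T \right)} = 3 + \sqrt{R + 5} = 3 + \sqrt{5 + R}$)
$N{\left(u \right)} = -5 - 10 u$
$\frac{1}{-16010 + G{\left(n{\left(-5,-3 \right)} \right)} \left(N{\left(-8 \right)} - 97\right)} = \frac{1}{-16010 + \left(-6 + \left(3 + \sqrt{5 - 5}\right)\right) \left(\left(-5 - -80\right) - 97\right)} = \frac{1}{-16010 + \left(-6 + \left(3 + \sqrt{0}\right)\right) \left(\left(-5 + 80\right) - 97\right)} = \frac{1}{-16010 + \left(-6 + \left(3 + 0\right)\right) \left(75 - 97\right)} = \frac{1}{-16010 + \left(-6 + 3\right) \left(-22\right)} = \frac{1}{-16010 - -66} = \frac{1}{-16010 + 66} = \frac{1}{-15944} = - \frac{1}{15944}$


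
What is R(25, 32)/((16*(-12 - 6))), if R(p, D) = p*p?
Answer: -625/288 ≈ -2.1701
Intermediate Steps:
R(p, D) = p**2
R(25, 32)/((16*(-12 - 6))) = 25**2/((16*(-12 - 6))) = 625/((16*(-18))) = 625/(-288) = 625*(-1/288) = -625/288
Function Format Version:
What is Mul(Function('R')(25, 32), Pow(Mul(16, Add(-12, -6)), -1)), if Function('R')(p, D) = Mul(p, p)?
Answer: Rational(-625, 288) ≈ -2.1701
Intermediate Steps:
Function('R')(p, D) = Pow(p, 2)
Mul(Function('R')(25, 32), Pow(Mul(16, Add(-12, -6)), -1)) = Mul(Pow(25, 2), Pow(Mul(16, Add(-12, -6)), -1)) = Mul(625, Pow(Mul(16, -18), -1)) = Mul(625, Pow(-288, -1)) = Mul(625, Rational(-1, 288)) = Rational(-625, 288)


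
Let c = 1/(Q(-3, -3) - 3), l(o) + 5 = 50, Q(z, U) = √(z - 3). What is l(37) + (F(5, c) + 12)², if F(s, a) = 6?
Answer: 369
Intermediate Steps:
Q(z, U) = √(-3 + z)
l(o) = 45 (l(o) = -5 + 50 = 45)
c = 1/(-3 + I*√6) (c = 1/(√(-3 - 3) - 3) = 1/(√(-6) - 3) = 1/(I*√6 - 3) = 1/(-3 + I*√6) ≈ -0.2 - 0.1633*I)
l(37) + (F(5, c) + 12)² = 45 + (6 + 12)² = 45 + 18² = 45 + 324 = 369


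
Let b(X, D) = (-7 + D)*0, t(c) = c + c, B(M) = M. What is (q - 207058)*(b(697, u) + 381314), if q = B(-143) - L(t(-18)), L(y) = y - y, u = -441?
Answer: -79008642114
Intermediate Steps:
t(c) = 2*c
L(y) = 0
q = -143 (q = -143 - 1*0 = -143 + 0 = -143)
b(X, D) = 0
(q - 207058)*(b(697, u) + 381314) = (-143 - 207058)*(0 + 381314) = -207201*381314 = -79008642114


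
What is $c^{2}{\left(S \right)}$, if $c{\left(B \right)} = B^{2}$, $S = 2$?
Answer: $16$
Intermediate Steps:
$c^{2}{\left(S \right)} = \left(2^{2}\right)^{2} = 4^{2} = 16$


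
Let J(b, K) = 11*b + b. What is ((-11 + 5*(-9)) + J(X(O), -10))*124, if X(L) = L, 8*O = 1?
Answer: -6758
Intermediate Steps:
O = 1/8 (O = (1/8)*1 = 1/8 ≈ 0.12500)
J(b, K) = 12*b
((-11 + 5*(-9)) + J(X(O), -10))*124 = ((-11 + 5*(-9)) + 12*(1/8))*124 = ((-11 - 45) + 3/2)*124 = (-56 + 3/2)*124 = -109/2*124 = -6758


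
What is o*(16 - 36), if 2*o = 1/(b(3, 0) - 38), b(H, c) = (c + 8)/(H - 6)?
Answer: 15/61 ≈ 0.24590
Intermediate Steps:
b(H, c) = (8 + c)/(-6 + H)
o = -3/244 (o = 1/(2*((8 + 0)/(-6 + 3) - 38)) = 1/(2*(8/(-3) - 38)) = 1/(2*(-⅓*8 - 38)) = 1/(2*(-8/3 - 38)) = 1/(2*(-122/3)) = (½)*(-3/122) = -3/244 ≈ -0.012295)
o*(16 - 36) = -3*(16 - 36)/244 = -3/244*(-20) = 15/61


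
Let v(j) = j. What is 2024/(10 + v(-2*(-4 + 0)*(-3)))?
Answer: -1012/7 ≈ -144.57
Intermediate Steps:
2024/(10 + v(-2*(-4 + 0)*(-3))) = 2024/(10 - 2*(-4 + 0)*(-3)) = 2024/(10 - 2*(-4)*(-3)) = 2024/(10 + 8*(-3)) = 2024/(10 - 24) = 2024/(-14) = 2024*(-1/14) = -1012/7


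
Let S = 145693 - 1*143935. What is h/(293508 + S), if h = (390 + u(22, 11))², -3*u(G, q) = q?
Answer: 1343281/2657394 ≈ 0.50549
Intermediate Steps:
u(G, q) = -q/3
S = 1758 (S = 145693 - 143935 = 1758)
h = 1343281/9 (h = (390 - ⅓*11)² = (390 - 11/3)² = (1159/3)² = 1343281/9 ≈ 1.4925e+5)
h/(293508 + S) = 1343281/(9*(293508 + 1758)) = (1343281/9)/295266 = (1343281/9)*(1/295266) = 1343281/2657394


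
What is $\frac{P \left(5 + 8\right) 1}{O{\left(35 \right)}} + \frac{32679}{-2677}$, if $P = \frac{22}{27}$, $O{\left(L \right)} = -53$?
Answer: $- \frac{47529271}{3830787} \approx -12.407$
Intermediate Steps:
$P = \frac{22}{27}$ ($P = 22 \cdot \frac{1}{27} = \frac{22}{27} \approx 0.81481$)
$\frac{P \left(5 + 8\right) 1}{O{\left(35 \right)}} + \frac{32679}{-2677} = \frac{\frac{22 \left(5 + 8\right)}{27} \cdot 1}{-53} + \frac{32679}{-2677} = \frac{22}{27} \cdot 13 \cdot 1 \left(- \frac{1}{53}\right) + 32679 \left(- \frac{1}{2677}\right) = \frac{286}{27} \cdot 1 \left(- \frac{1}{53}\right) - \frac{32679}{2677} = \frac{286}{27} \left(- \frac{1}{53}\right) - \frac{32679}{2677} = - \frac{286}{1431} - \frac{32679}{2677} = - \frac{47529271}{3830787}$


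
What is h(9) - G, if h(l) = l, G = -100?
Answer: 109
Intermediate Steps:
h(9) - G = 9 - 1*(-100) = 9 + 100 = 109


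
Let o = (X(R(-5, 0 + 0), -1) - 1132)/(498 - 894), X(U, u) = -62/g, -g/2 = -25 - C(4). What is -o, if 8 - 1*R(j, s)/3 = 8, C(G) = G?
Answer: -3651/1276 ≈ -2.8613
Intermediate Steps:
R(j, s) = 0 (R(j, s) = 24 - 3*8 = 24 - 24 = 0)
g = 58 (g = -2*(-25 - 1*4) = -2*(-25 - 4) = -2*(-29) = 58)
X(U, u) = -31/29 (X(U, u) = -62/58 = -62*1/58 = -31/29)
o = 3651/1276 (o = (-31/29 - 1132)/(498 - 894) = -32859/29/(-396) = -32859/29*(-1/396) = 3651/1276 ≈ 2.8613)
-o = -1*3651/1276 = -3651/1276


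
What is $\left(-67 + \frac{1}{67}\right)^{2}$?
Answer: $\frac{20142144}{4489} \approx 4487.0$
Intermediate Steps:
$\left(-67 + \frac{1}{67}\right)^{2} = \left(- \frac{4488}{67}\right)^{2} = \frac{20142144}{4489}$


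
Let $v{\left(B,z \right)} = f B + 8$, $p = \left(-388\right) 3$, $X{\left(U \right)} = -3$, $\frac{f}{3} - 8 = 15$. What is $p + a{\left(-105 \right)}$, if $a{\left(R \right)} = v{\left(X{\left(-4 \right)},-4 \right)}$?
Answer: $-1363$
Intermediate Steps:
$f = 69$ ($f = 24 + 3 \cdot 15 = 24 + 45 = 69$)
$p = -1164$
$v{\left(B,z \right)} = 8 + 69 B$ ($v{\left(B,z \right)} = 69 B + 8 = 8 + 69 B$)
$a{\left(R \right)} = -199$ ($a{\left(R \right)} = 8 + 69 \left(-3\right) = 8 - 207 = -199$)
$p + a{\left(-105 \right)} = -1164 - 199 = -1363$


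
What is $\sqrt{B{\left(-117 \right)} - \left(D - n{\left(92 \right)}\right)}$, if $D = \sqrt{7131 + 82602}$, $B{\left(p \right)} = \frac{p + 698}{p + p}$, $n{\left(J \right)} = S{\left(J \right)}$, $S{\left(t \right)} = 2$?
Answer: $\frac{\sqrt{-2938 - 6084 \sqrt{89733}}}{78} \approx 17.322 i$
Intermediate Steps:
$n{\left(J \right)} = 2$
$B{\left(p \right)} = \frac{698 + p}{2 p}$
$D = \sqrt{89733} \approx 299.55$
$\sqrt{B{\left(-117 \right)} - \left(D - n{\left(92 \right)}\right)} = \sqrt{\frac{698 - 117}{2 \left(-117\right)} + \left(2 - \sqrt{89733}\right)} = \sqrt{\frac{1}{2} \left(- \frac{1}{117}\right) 581 + \left(2 - \sqrt{89733}\right)} = \sqrt{- \frac{581}{234} + \left(2 - \sqrt{89733}\right)} = \sqrt{- \frac{113}{234} - \sqrt{89733}}$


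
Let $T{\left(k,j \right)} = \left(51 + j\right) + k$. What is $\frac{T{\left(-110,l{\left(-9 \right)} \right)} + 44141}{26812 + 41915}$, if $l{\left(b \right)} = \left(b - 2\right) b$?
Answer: $\frac{14727}{22909} \approx 0.64285$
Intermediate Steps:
$l{\left(b \right)} = b \left(-2 + b\right)$ ($l{\left(b \right)} = \left(-2 + b\right) b = b \left(-2 + b\right)$)
$T{\left(k,j \right)} = 51 + j + k$
$\frac{T{\left(-110,l{\left(-9 \right)} \right)} + 44141}{26812 + 41915} = \frac{\left(51 - 9 \left(-2 - 9\right) - 110\right) + 44141}{26812 + 41915} = \frac{\left(51 - -99 - 110\right) + 44141}{68727} = \left(\left(51 + 99 - 110\right) + 44141\right) \frac{1}{68727} = \left(40 + 44141\right) \frac{1}{68727} = 44181 \cdot \frac{1}{68727} = \frac{14727}{22909}$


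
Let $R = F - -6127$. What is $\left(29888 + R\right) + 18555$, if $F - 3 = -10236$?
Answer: $44337$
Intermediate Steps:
$F = -10233$ ($F = 3 - 10236 = -10233$)
$R = -4106$ ($R = -10233 - -6127 = -10233 + 6127 = -4106$)
$\left(29888 + R\right) + 18555 = \left(29888 - 4106\right) + 18555 = 25782 + 18555 = 44337$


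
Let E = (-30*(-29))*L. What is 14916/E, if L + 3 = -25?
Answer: -1243/2030 ≈ -0.61232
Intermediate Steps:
L = -28 (L = -3 - 25 = -28)
E = -24360 (E = -30*(-29)*(-28) = 870*(-28) = -24360)
14916/E = 14916/(-24360) = 14916*(-1/24360) = -1243/2030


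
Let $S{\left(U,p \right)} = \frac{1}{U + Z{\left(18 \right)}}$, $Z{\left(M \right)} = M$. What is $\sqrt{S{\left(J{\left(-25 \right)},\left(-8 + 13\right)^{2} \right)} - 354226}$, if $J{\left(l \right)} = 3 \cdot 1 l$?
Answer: $\frac{i \sqrt{1150880331}}{57} \approx 595.17 i$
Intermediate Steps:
$J{\left(l \right)} = 3 l$
$S{\left(U,p \right)} = \frac{1}{18 + U}$ ($S{\left(U,p \right)} = \frac{1}{U + 18} = \frac{1}{18 + U}$)
$\sqrt{S{\left(J{\left(-25 \right)},\left(-8 + 13\right)^{2} \right)} - 354226} = \sqrt{\frac{1}{18 + 3 \left(-25\right)} - 354226} = \sqrt{\frac{1}{18 - 75} - 354226} = \sqrt{\frac{1}{-57} - 354226} = \sqrt{- \frac{1}{57} - 354226} = \sqrt{- \frac{20190883}{57}} = \frac{i \sqrt{1150880331}}{57}$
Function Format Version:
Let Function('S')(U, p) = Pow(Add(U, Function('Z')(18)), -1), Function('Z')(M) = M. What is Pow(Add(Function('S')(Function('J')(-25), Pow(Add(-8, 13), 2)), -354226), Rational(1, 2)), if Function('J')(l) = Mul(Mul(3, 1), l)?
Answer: Mul(Rational(1, 57), I, Pow(1150880331, Rational(1, 2))) ≈ Mul(595.17, I)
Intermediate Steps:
Function('J')(l) = Mul(3, l)
Function('S')(U, p) = Pow(Add(18, U), -1) (Function('S')(U, p) = Pow(Add(U, 18), -1) = Pow(Add(18, U), -1))
Pow(Add(Function('S')(Function('J')(-25), Pow(Add(-8, 13), 2)), -354226), Rational(1, 2)) = Pow(Add(Pow(Add(18, Mul(3, -25)), -1), -354226), Rational(1, 2)) = Pow(Add(Pow(Add(18, -75), -1), -354226), Rational(1, 2)) = Pow(Add(Pow(-57, -1), -354226), Rational(1, 2)) = Pow(Add(Rational(-1, 57), -354226), Rational(1, 2)) = Pow(Rational(-20190883, 57), Rational(1, 2)) = Mul(Rational(1, 57), I, Pow(1150880331, Rational(1, 2)))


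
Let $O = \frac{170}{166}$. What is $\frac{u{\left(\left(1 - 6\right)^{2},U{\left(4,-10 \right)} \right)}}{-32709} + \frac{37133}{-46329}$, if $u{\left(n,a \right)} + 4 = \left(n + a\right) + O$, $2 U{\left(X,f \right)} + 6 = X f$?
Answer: $- \frac{33602220334}{41925382221} \approx -0.80148$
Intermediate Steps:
$U{\left(X,f \right)} = -3 + \frac{X f}{2}$
$O = \frac{85}{83}$ ($O = 170 \cdot \frac{1}{166} = \frac{85}{83} \approx 1.0241$)
$u{\left(n,a \right)} = - \frac{247}{83} + a + n$ ($u{\left(n,a \right)} = -4 + \left(\left(n + a\right) + \frac{85}{83}\right) = -4 + \left(\left(a + n\right) + \frac{85}{83}\right) = -4 + \left(\frac{85}{83} + a + n\right) = - \frac{247}{83} + a + n$)
$\frac{u{\left(\left(1 - 6\right)^{2},U{\left(4,-10 \right)} \right)}}{-32709} + \frac{37133}{-46329} = \frac{- \frac{247}{83} + \left(-3 + \frac{1}{2} \cdot 4 \left(-10\right)\right) + \left(1 - 6\right)^{2}}{-32709} + \frac{37133}{-46329} = \left(- \frac{247}{83} - 23 + \left(-5\right)^{2}\right) \left(- \frac{1}{32709}\right) + 37133 \left(- \frac{1}{46329}\right) = \left(- \frac{247}{83} - 23 + 25\right) \left(- \frac{1}{32709}\right) - \frac{37133}{46329} = \left(- \frac{81}{83}\right) \left(- \frac{1}{32709}\right) - \frac{37133}{46329} = \frac{27}{904949} - \frac{37133}{46329} = - \frac{33602220334}{41925382221}$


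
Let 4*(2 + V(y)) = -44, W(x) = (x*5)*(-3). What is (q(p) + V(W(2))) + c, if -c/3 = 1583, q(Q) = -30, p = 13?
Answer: -4792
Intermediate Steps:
W(x) = -15*x (W(x) = (5*x)*(-3) = -15*x)
V(y) = -13 (V(y) = -2 + (¼)*(-44) = -2 - 11 = -13)
c = -4749 (c = -3*1583 = -4749)
(q(p) + V(W(2))) + c = (-30 - 13) - 4749 = -43 - 4749 = -4792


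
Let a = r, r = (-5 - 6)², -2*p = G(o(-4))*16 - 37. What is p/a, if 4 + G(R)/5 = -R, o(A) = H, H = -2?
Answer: 197/242 ≈ 0.81405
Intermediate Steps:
o(A) = -2
G(R) = -20 - 5*R (G(R) = -20 + 5*(-R) = -20 - 5*R)
p = 197/2 (p = -((-20 - 5*(-2))*16 - 37)/2 = -((-20 + 10)*16 - 37)/2 = -(-10*16 - 37)/2 = -(-160 - 37)/2 = -½*(-197) = 197/2 ≈ 98.500)
r = 121 (r = (-11)² = 121)
a = 121
p/a = (197/2)/121 = (197/2)*(1/121) = 197/242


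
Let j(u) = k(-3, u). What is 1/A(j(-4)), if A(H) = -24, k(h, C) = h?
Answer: -1/24 ≈ -0.041667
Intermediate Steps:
j(u) = -3
1/A(j(-4)) = 1/(-24) = -1/24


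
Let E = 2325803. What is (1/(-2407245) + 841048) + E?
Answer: 7623386235494/2407245 ≈ 3.1669e+6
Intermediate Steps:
(1/(-2407245) + 841048) + E = (1/(-2407245) + 841048) + 2325803 = (-1/2407245 + 841048) + 2325803 = 2024608592759/2407245 + 2325803 = 7623386235494/2407245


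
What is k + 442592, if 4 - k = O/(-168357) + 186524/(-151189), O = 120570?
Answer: 3755255717840902/8484575491 ≈ 4.4260e+5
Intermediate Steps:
k = 50482128230/8484575491 (k = 4 - (120570/(-168357) + 186524/(-151189)) = 4 - (120570*(-1/168357) + 186524*(-1/151189)) = 4 - (-40190/56119 - 186524/151189) = 4 - 1*(-16543826266/8484575491) = 4 + 16543826266/8484575491 = 50482128230/8484575491 ≈ 5.9499)
k + 442592 = 50482128230/8484575491 + 442592 = 3755255717840902/8484575491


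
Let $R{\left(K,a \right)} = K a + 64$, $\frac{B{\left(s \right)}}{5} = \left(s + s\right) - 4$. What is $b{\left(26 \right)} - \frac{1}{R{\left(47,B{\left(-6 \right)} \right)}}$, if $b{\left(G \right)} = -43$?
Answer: $- \frac{158927}{3696} \approx -43.0$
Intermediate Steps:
$B{\left(s \right)} = -20 + 10 s$ ($B{\left(s \right)} = 5 \left(\left(s + s\right) - 4\right) = 5 \left(2 s - 4\right) = 5 \left(-4 + 2 s\right) = -20 + 10 s$)
$R{\left(K,a \right)} = 64 + K a$
$b{\left(26 \right)} - \frac{1}{R{\left(47,B{\left(-6 \right)} \right)}} = -43 - \frac{1}{64 + 47 \left(-20 + 10 \left(-6\right)\right)} = -43 - \frac{1}{64 + 47 \left(-20 - 60\right)} = -43 - \frac{1}{64 + 47 \left(-80\right)} = -43 - \frac{1}{64 - 3760} = -43 - \frac{1}{-3696} = -43 - - \frac{1}{3696} = -43 + \frac{1}{3696} = - \frac{158927}{3696}$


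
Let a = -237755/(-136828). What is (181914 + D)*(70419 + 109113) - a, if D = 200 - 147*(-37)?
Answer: 4607240288000533/136828 ≈ 3.3672e+10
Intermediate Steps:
D = 5639 (D = 200 + 5439 = 5639)
a = 237755/136828 (a = -237755*(-1/136828) = 237755/136828 ≈ 1.7376)
(181914 + D)*(70419 + 109113) - a = (181914 + 5639)*(70419 + 109113) - 1*237755/136828 = 187553*179532 - 237755/136828 = 33671765196 - 237755/136828 = 4607240288000533/136828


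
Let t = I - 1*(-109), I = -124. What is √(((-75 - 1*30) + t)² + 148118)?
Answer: √162518 ≈ 403.14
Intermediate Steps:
t = -15 (t = -124 - 1*(-109) = -124 + 109 = -15)
√(((-75 - 1*30) + t)² + 148118) = √(((-75 - 1*30) - 15)² + 148118) = √(((-75 - 30) - 15)² + 148118) = √((-105 - 15)² + 148118) = √((-120)² + 148118) = √(14400 + 148118) = √162518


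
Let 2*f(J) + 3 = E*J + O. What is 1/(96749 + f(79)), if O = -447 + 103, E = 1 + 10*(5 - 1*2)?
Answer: 1/97800 ≈ 1.0225e-5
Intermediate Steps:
E = 31 (E = 1 + 10*(5 - 2) = 1 + 10*3 = 1 + 30 = 31)
O = -344
f(J) = -347/2 + 31*J/2 (f(J) = -3/2 + (31*J - 344)/2 = -3/2 + (-344 + 31*J)/2 = -3/2 + (-172 + 31*J/2) = -347/2 + 31*J/2)
1/(96749 + f(79)) = 1/(96749 + (-347/2 + (31/2)*79)) = 1/(96749 + (-347/2 + 2449/2)) = 1/(96749 + 1051) = 1/97800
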